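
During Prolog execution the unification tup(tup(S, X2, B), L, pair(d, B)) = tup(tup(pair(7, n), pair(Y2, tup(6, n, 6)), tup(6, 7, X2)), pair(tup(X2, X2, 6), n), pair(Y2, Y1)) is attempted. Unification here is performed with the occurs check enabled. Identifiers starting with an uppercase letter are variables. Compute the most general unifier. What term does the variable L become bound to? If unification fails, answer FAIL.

Decompose tup/3: tup(S, X2, B) = tup(pair(7, n), pair(Y2, tup(6, n, 6)), tup(6, 7, X2)),  L = pair(tup(X2, X2, 6), n),  pair(d, B) = pair(Y2, Y1).
Decompose tup/3: S = pair(7, n),  X2 = pair(Y2, tup(6, n, 6)),  B = tup(6, 7, X2).
Bind S := pair(7, n); no other remaining equation mentions S.
Bind X2 := pair(Y2, tup(6, n, 6)); substituting into the 2 remaining equations that mention X2 gives: B = tup(6, 7, pair(Y2, tup(6, n, 6))),  L = pair(tup(pair(Y2, tup(6, n, 6)), pair(Y2, tup(6, n, 6)), 6), n).
Bind B := tup(6, 7, pair(Y2, tup(6, n, 6))); substituting into the one remaining equation that mentions B gives: pair(d, tup(6, 7, pair(Y2, tup(6, n, 6)))) = pair(Y2, Y1).
Bind L := pair(tup(pair(Y2, tup(6, n, 6)), pair(Y2, tup(6, n, 6)), 6), n); no other remaining equation mentions L.
Decompose pair/2: d = Y2,  tup(6, 7, pair(Y2, tup(6, n, 6))) = Y1.
Bind Y2 := d; substituting into the remaining equation gives: tup(6, 7, pair(d, tup(6, n, 6))) = Y1. Substituting into the earlier bindings gives X2 := pair(d, tup(6, n, 6)), B := tup(6, 7, pair(d, tup(6, n, 6))), L := pair(tup(pair(d, tup(6, n, 6)), pair(d, tup(6, n, 6)), 6), n).
Bind Y1 := tup(6, 7, pair(d, tup(6, n, 6))).
MGU = { S ↦ pair(7, n), X2 ↦ pair(d, tup(6, n, 6)), B ↦ tup(6, 7, pair(d, tup(6, n, 6))), L ↦ pair(tup(pair(d, tup(6, n, 6)), pair(d, tup(6, n, 6)), 6), n), Y2 ↦ d, Y1 ↦ tup(6, 7, pair(d, tup(6, n, 6))) }, so L ↦ pair(tup(pair(d, tup(6, n, 6)), pair(d, tup(6, n, 6)), 6), n).

pair(tup(pair(d, tup(6, n, 6)), pair(d, tup(6, n, 6)), 6), n)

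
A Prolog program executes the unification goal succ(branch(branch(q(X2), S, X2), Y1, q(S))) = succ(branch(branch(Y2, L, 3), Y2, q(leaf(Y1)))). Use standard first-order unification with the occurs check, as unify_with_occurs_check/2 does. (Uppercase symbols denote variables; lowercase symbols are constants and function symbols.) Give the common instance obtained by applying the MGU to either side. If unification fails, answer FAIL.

succ(branch(branch(q(3), leaf(q(3)), 3), q(3), q(leaf(q(3)))))

Decompose succ/1: branch(branch(q(X2), S, X2), Y1, q(S)) = branch(branch(Y2, L, 3), Y2, q(leaf(Y1))).
Decompose branch/3: branch(q(X2), S, X2) = branch(Y2, L, 3),  Y1 = Y2,  q(S) = q(leaf(Y1)).
Decompose branch/3: q(X2) = Y2,  S = L,  X2 = 3.
Bind Y2 := q(X2); substituting into the one remaining equation that mentions Y2 gives: Y1 = q(X2).
Bind S := L; substituting into the one remaining equation that mentions S gives: q(L) = q(leaf(Y1)).
Bind X2 := 3; substituting into the one remaining equation that mentions X2 gives: Y1 = q(3). Substituting into the earlier binding gives Y2 := q(3).
Bind Y1 := q(3); substituting into the remaining equation gives: q(L) = q(leaf(q(3))).
Decompose q/1: L = leaf(q(3)).
Bind L := leaf(q(3)). Substituting into the earlier binding gives S := leaf(q(3)).
Applying the MGU to either side gives succ(branch(branch(q(3), leaf(q(3)), 3), q(3), q(leaf(q(3))))).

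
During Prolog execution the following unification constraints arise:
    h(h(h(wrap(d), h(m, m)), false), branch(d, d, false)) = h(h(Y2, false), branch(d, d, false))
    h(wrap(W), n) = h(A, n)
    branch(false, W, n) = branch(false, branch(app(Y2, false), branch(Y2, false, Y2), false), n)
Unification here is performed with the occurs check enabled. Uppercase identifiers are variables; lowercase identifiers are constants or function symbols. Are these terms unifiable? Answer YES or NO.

YES

Decompose h/2: h(h(wrap(d), h(m, m)), false) = h(Y2, false),  branch(d, d, false) = branch(d, d, false).
Decompose h/2: h(wrap(d), h(m, m)) = Y2,  false = false.
Bind Y2 := h(wrap(d), h(m, m)); substituting into the one remaining equation that mentions Y2 gives: branch(false, W, n) = branch(false, branch(app(h(wrap(d), h(m, m)), false), branch(h(wrap(d), h(m, m)), false, h(wrap(d), h(m, m))), false), n).
Delete trivial equation false = false.
Delete trivial equation branch(d, d, false) = branch(d, d, false).
Decompose h/2: wrap(W) = A,  n = n.
Bind A := wrap(W); no other remaining equation mentions A.
Delete trivial equation n = n.
Decompose branch/3: false = false,  W = branch(app(h(wrap(d), h(m, m)), false), branch(h(wrap(d), h(m, m)), false, h(wrap(d), h(m, m))), false),  n = n.
Delete trivial equation false = false.
Bind W := branch(app(h(wrap(d), h(m, m)), false), branch(h(wrap(d), h(m, m)), false, h(wrap(d), h(m, m))), false); no other remaining equation mentions W. Substituting into the earlier binding gives A := wrap(branch(app(h(wrap(d), h(m, m)), false), branch(h(wrap(d), h(m, m)), false, h(wrap(d), h(m, m))), false)).
Delete trivial equation n = n.
No equations remain and no clash or occurs-check failure arose, so a unifier exists.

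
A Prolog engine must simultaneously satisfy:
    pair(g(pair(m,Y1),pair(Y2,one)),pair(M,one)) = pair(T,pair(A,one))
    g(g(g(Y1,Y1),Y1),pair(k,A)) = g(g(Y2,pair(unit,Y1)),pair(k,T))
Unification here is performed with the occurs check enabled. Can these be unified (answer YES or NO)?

Decompose pair/2: g(pair(m,Y1),pair(Y2,one)) = T,  pair(M,one) = pair(A,one).
Bind T := g(pair(m,Y1),pair(Y2,one)); substituting into the one remaining equation that mentions T gives: g(g(g(Y1,Y1),Y1),pair(k,A)) = g(g(Y2,pair(unit,Y1)),pair(k,g(pair(m,Y1),pair(Y2,one)))).
Decompose pair/2: M = A,  one = one.
Bind M := A; no other remaining equation mentions M.
Delete trivial equation one = one.
Decompose g/2: g(g(Y1,Y1),Y1) = g(Y2,pair(unit,Y1)),  pair(k,A) = pair(k,g(pair(m,Y1),pair(Y2,one))).
Decompose g/2: g(Y1,Y1) = Y2,  Y1 = pair(unit,Y1).
Bind Y2 := g(Y1,Y1); substituting into the one remaining equation that mentions Y2 gives: pair(k,A) = pair(k,g(pair(m,Y1),pair(g(Y1,Y1),one))). Substituting into the earlier binding gives T := g(pair(m,Y1),pair(g(Y1,Y1),one)).
Occurs check fails: Y1 occurs in pair(unit,Y1); the equation Y1 = pair(unit,Y1) has no finite solution.

NO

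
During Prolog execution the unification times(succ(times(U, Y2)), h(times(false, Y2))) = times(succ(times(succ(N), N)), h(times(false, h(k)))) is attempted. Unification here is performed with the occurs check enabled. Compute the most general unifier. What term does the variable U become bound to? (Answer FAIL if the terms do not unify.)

Decompose times/2: succ(times(U, Y2)) = succ(times(succ(N), N)),  h(times(false, Y2)) = h(times(false, h(k))).
Decompose succ/1: times(U, Y2) = times(succ(N), N).
Decompose times/2: U = succ(N),  Y2 = N.
Bind U := succ(N); no other remaining equation mentions U.
Bind Y2 := N; substituting into the remaining equation gives: h(times(false, N)) = h(times(false, h(k))).
Decompose h/1: times(false, N) = times(false, h(k)).
Decompose times/2: false = false,  N = h(k).
Delete trivial equation false = false.
Bind N := h(k). Substituting into the earlier bindings gives U := succ(h(k)), Y2 := h(k).
MGU = { U ↦ succ(h(k)), Y2 ↦ h(k), N ↦ h(k) }, so U ↦ succ(h(k)).

succ(h(k))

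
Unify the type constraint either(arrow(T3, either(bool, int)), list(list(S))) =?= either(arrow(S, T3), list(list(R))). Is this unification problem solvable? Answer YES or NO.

Decompose either/2: arrow(T3, either(bool, int)) =?= arrow(S, T3),  list(list(S)) =?= list(list(R)).
Decompose arrow/2: T3 =?= S,  either(bool, int) =?= T3.
Bind T3 := S; substituting into the one remaining equation that mentions T3 gives: either(bool, int) =?= S.
Bind S := either(bool, int); substituting into the remaining equation gives: list(list(either(bool, int))) =?= list(list(R)). Substituting into the earlier binding gives T3 := either(bool, int).
Decompose list/1: list(either(bool, int)) =?= list(R).
Decompose list/1: either(bool, int) =?= R.
Bind R := either(bool, int).
No equations remain and no clash or occurs-check failure arose, so a unifier exists.

YES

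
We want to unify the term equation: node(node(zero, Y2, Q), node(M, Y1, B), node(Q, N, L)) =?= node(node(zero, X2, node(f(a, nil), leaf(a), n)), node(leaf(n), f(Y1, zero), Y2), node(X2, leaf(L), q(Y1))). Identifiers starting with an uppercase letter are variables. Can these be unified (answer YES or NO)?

Decompose node/3: node(zero, Y2, Q) =?= node(zero, X2, node(f(a, nil), leaf(a), n)),  node(M, Y1, B) =?= node(leaf(n), f(Y1, zero), Y2),  node(Q, N, L) =?= node(X2, leaf(L), q(Y1)).
Decompose node/3: zero =?= zero,  Y2 =?= X2,  Q =?= node(f(a, nil), leaf(a), n).
Delete trivial equation zero =?= zero.
Bind Y2 := X2; substituting into the one remaining equation that mentions Y2 gives: node(M, Y1, B) =?= node(leaf(n), f(Y1, zero), X2).
Bind Q := node(f(a, nil), leaf(a), n); substituting into the one remaining equation that mentions Q gives: node(node(f(a, nil), leaf(a), n), N, L) =?= node(X2, leaf(L), q(Y1)).
Decompose node/3: M =?= leaf(n),  Y1 =?= f(Y1, zero),  B =?= X2.
Bind M := leaf(n); no other remaining equation mentions M.
Occurs check fails: Y1 occurs in f(Y1, zero); the equation Y1 =?= f(Y1, zero) has no finite solution.

NO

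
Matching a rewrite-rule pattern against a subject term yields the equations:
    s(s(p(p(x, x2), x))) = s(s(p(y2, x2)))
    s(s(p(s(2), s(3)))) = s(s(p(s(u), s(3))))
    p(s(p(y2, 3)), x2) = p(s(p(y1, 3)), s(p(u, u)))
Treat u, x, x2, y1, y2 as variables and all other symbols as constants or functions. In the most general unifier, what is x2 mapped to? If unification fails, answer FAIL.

Decompose s/1: s(p(p(x, x2), x)) = s(p(y2, x2)).
Decompose s/1: p(p(x, x2), x) = p(y2, x2).
Decompose p/2: p(x, x2) = y2,  x = x2.
Bind y2 := p(x, x2); substituting into the one remaining equation that mentions y2 gives: p(s(p(p(x, x2), 3)), x2) = p(s(p(y1, 3)), s(p(u, u))).
Bind x := x2; substituting into the one remaining equation that mentions x gives: p(s(p(p(x2, x2), 3)), x2) = p(s(p(y1, 3)), s(p(u, u))). Substituting into the earlier binding gives y2 := p(x2, x2).
Decompose s/1: s(p(s(2), s(3))) = s(p(s(u), s(3))).
Decompose s/1: p(s(2), s(3)) = p(s(u), s(3)).
Decompose p/2: s(2) = s(u),  s(3) = s(3).
Decompose s/1: 2 = u.
Bind u := 2; substituting into the one remaining equation that mentions u gives: p(s(p(p(x2, x2), 3)), x2) = p(s(p(y1, 3)), s(p(2, 2))).
Delete trivial equation s(3) = s(3).
Decompose p/2: s(p(p(x2, x2), 3)) = s(p(y1, 3)),  x2 = s(p(2, 2)).
Decompose s/1: p(p(x2, x2), 3) = p(y1, 3).
Decompose p/2: p(x2, x2) = y1,  3 = 3.
Bind y1 := p(x2, x2); no other remaining equation mentions y1.
Delete trivial equation 3 = 3.
Bind x2 := s(p(2, 2)). Substituting into the earlier bindings gives y2 := p(s(p(2, 2)), s(p(2, 2))), x := s(p(2, 2)), y1 := p(s(p(2, 2)), s(p(2, 2))).
MGU = { y2 ↦ p(s(p(2, 2)), s(p(2, 2))), x ↦ s(p(2, 2)), u ↦ 2, y1 ↦ p(s(p(2, 2)), s(p(2, 2))), x2 ↦ s(p(2, 2)) }, so x2 ↦ s(p(2, 2)).

s(p(2, 2))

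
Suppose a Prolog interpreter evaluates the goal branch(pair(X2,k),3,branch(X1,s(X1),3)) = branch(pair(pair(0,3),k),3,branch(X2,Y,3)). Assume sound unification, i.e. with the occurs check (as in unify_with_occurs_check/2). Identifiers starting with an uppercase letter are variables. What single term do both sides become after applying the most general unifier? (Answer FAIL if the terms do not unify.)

Decompose branch/3: pair(X2,k) = pair(pair(0,3),k),  3 = 3,  branch(X1,s(X1),3) = branch(X2,Y,3).
Decompose pair/2: X2 = pair(0,3),  k = k.
Bind X2 := pair(0,3); substituting into the one remaining equation that mentions X2 gives: branch(X1,s(X1),3) = branch(pair(0,3),Y,3).
Delete trivial equation k = k.
Delete trivial equation 3 = 3.
Decompose branch/3: X1 = pair(0,3),  s(X1) = Y,  3 = 3.
Bind X1 := pair(0,3); substituting into the one remaining equation that mentions X1 gives: s(pair(0,3)) = Y.
Bind Y := s(pair(0,3)); no other remaining equation mentions Y.
Delete trivial equation 3 = 3.
Applying the MGU to either side gives branch(pair(pair(0,3),k),3,branch(pair(0,3),s(pair(0,3)),3)).

branch(pair(pair(0,3),k),3,branch(pair(0,3),s(pair(0,3)),3))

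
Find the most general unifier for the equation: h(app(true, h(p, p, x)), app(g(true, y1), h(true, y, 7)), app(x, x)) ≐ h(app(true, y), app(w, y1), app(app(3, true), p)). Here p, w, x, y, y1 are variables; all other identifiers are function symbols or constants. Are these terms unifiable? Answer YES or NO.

Decompose h/3: app(true, h(p, p, x)) ≐ app(true, y),  app(g(true, y1), h(true, y, 7)) ≐ app(w, y1),  app(x, x) ≐ app(app(3, true), p).
Decompose app/2: true ≐ true,  h(p, p, x) ≐ y.
Delete trivial equation true ≐ true.
Bind y := h(p, p, x); substituting into the one remaining equation that mentions y gives: app(g(true, y1), h(true, h(p, p, x), 7)) ≐ app(w, y1).
Decompose app/2: g(true, y1) ≐ w,  h(true, h(p, p, x), 7) ≐ y1.
Bind w := g(true, y1); no other remaining equation mentions w.
Bind y1 := h(true, h(p, p, x), 7); no other remaining equation mentions y1. Substituting into the earlier binding gives w := g(true, h(true, h(p, p, x), 7)).
Decompose app/2: x ≐ app(3, true),  x ≐ p.
Bind x := app(3, true); substituting into the remaining equation gives: app(3, true) ≐ p. Substituting into the earlier bindings gives y := h(p, p, app(3, true)), w := g(true, h(true, h(p, p, app(3, true)), 7)), y1 := h(true, h(p, p, app(3, true)), 7).
Bind p := app(3, true). Substituting into the earlier bindings gives y := h(app(3, true), app(3, true), app(3, true)), w := g(true, h(true, h(app(3, true), app(3, true), app(3, true)), 7)), y1 := h(true, h(app(3, true), app(3, true), app(3, true)), 7).
No equations remain and no clash or occurs-check failure arose, so a unifier exists.

YES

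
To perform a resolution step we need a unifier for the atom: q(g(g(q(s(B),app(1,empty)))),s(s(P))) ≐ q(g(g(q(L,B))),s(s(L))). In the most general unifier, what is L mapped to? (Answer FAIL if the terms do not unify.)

Decompose q/2: g(g(q(s(B),app(1,empty)))) ≐ g(g(q(L,B))),  s(s(P)) ≐ s(s(L)).
Decompose g/1: g(q(s(B),app(1,empty))) ≐ g(q(L,B)).
Decompose g/1: q(s(B),app(1,empty)) ≐ q(L,B).
Decompose q/2: s(B) ≐ L,  app(1,empty) ≐ B.
Bind L := s(B); substituting into the one remaining equation that mentions L gives: s(s(P)) ≐ s(s(s(B))).
Bind B := app(1,empty); substituting into the remaining equation gives: s(s(P)) ≐ s(s(s(app(1,empty)))). Substituting into the earlier binding gives L := s(app(1,empty)).
Decompose s/1: s(P) ≐ s(s(app(1,empty))).
Decompose s/1: P ≐ s(app(1,empty)).
Bind P := s(app(1,empty)).
MGU = { L := s(app(1,empty)), B := app(1,empty), P := s(app(1,empty)) }, so L := s(app(1,empty)).

s(app(1,empty))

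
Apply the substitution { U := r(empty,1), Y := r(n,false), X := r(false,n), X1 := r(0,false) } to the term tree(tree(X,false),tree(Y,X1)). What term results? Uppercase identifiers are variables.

tree(tree(r(false,n),false),tree(r(n,false),r(0,false)))

Replace each occurrence of Y with r(n,false).
Replace each occurrence of X with r(false,n).
Replace each occurrence of X1 with r(0,false).
Result: tree(tree(r(false,n),false),tree(r(n,false),r(0,false))).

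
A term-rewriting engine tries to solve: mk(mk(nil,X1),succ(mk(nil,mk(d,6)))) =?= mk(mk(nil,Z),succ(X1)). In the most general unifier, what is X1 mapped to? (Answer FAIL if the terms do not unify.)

Decompose mk/2: mk(nil,X1) =?= mk(nil,Z),  succ(mk(nil,mk(d,6))) =?= succ(X1).
Decompose mk/2: nil =?= nil,  X1 =?= Z.
Delete trivial equation nil =?= nil.
Bind X1 := Z; substituting into the remaining equation gives: succ(mk(nil,mk(d,6))) =?= succ(Z).
Decompose succ/1: mk(nil,mk(d,6)) =?= Z.
Bind Z := mk(nil,mk(d,6)). Substituting into the earlier binding gives X1 := mk(nil,mk(d,6)).
MGU = { X1 -> mk(nil,mk(d,6)), Z -> mk(nil,mk(d,6)) }, so X1 -> mk(nil,mk(d,6)).

mk(nil,mk(d,6))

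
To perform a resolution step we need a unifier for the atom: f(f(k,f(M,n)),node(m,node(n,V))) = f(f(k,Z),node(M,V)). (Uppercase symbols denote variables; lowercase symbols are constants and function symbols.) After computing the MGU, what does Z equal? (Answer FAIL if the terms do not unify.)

FAIL

Decompose f/2: f(k,f(M,n)) = f(k,Z),  node(m,node(n,V)) = node(M,V).
Decompose f/2: k = k,  f(M,n) = Z.
Delete trivial equation k = k.
Bind Z := f(M,n); no other remaining equation mentions Z.
Decompose node/2: m = M,  node(n,V) = V.
Bind M := m; no other remaining equation mentions M. Substituting into the earlier binding gives Z := f(m,n).
Occurs check fails: V occurs in node(n,V); the equation V = node(n,V) has no finite solution.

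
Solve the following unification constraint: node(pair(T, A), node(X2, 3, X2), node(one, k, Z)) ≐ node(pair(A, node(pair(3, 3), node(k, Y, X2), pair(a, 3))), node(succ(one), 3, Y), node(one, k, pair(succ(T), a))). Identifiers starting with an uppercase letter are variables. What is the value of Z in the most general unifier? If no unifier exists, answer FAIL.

Decompose node/3: pair(T, A) ≐ pair(A, node(pair(3, 3), node(k, Y, X2), pair(a, 3))),  node(X2, 3, X2) ≐ node(succ(one), 3, Y),  node(one, k, Z) ≐ node(one, k, pair(succ(T), a)).
Decompose pair/2: T ≐ A,  A ≐ node(pair(3, 3), node(k, Y, X2), pair(a, 3)).
Bind T := A; substituting into the one remaining equation that mentions T gives: node(one, k, Z) ≐ node(one, k, pair(succ(A), a)).
Bind A := node(pair(3, 3), node(k, Y, X2), pair(a, 3)); substituting into the one remaining equation that mentions A gives: node(one, k, Z) ≐ node(one, k, pair(succ(node(pair(3, 3), node(k, Y, X2), pair(a, 3))), a)). Substituting into the earlier binding gives T := node(pair(3, 3), node(k, Y, X2), pair(a, 3)).
Decompose node/3: X2 ≐ succ(one),  3 ≐ 3,  X2 ≐ Y.
Bind X2 := succ(one); substituting into the 2 remaining equations that mention X2 gives: succ(one) ≐ Y,  node(one, k, Z) ≐ node(one, k, pair(succ(node(pair(3, 3), node(k, Y, succ(one)), pair(a, 3))), a)). Substituting into the earlier bindings gives T := node(pair(3, 3), node(k, Y, succ(one)), pair(a, 3)), A := node(pair(3, 3), node(k, Y, succ(one)), pair(a, 3)).
Delete trivial equation 3 ≐ 3.
Bind Y := succ(one); substituting into the remaining equation gives: node(one, k, Z) ≐ node(one, k, pair(succ(node(pair(3, 3), node(k, succ(one), succ(one)), pair(a, 3))), a)). Substituting into the earlier bindings gives T := node(pair(3, 3), node(k, succ(one), succ(one)), pair(a, 3)), A := node(pair(3, 3), node(k, succ(one), succ(one)), pair(a, 3)).
Decompose node/3: one ≐ one,  k ≐ k,  Z ≐ pair(succ(node(pair(3, 3), node(k, succ(one), succ(one)), pair(a, 3))), a).
Delete trivial equation one ≐ one.
Delete trivial equation k ≐ k.
Bind Z := pair(succ(node(pair(3, 3), node(k, succ(one), succ(one)), pair(a, 3))), a).
MGU = { T := node(pair(3, 3), node(k, succ(one), succ(one)), pair(a, 3)), A := node(pair(3, 3), node(k, succ(one), succ(one)), pair(a, 3)), X2 := succ(one), Y := succ(one), Z := pair(succ(node(pair(3, 3), node(k, succ(one), succ(one)), pair(a, 3))), a) }, so Z := pair(succ(node(pair(3, 3), node(k, succ(one), succ(one)), pair(a, 3))), a).

pair(succ(node(pair(3, 3), node(k, succ(one), succ(one)), pair(a, 3))), a)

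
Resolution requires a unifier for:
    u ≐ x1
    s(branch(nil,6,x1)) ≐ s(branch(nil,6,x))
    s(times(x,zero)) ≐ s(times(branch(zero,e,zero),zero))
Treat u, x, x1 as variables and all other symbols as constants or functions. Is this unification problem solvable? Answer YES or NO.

Bind u := x1; no other remaining equation mentions u.
Decompose s/1: branch(nil,6,x1) ≐ branch(nil,6,x).
Decompose branch/3: nil ≐ nil,  6 ≐ 6,  x1 ≐ x.
Delete trivial equation nil ≐ nil.
Delete trivial equation 6 ≐ 6.
Bind x1 := x; no other remaining equation mentions x1. Substituting into the earlier binding gives u := x.
Decompose s/1: times(x,zero) ≐ times(branch(zero,e,zero),zero).
Decompose times/2: x ≐ branch(zero,e,zero),  zero ≐ zero.
Bind x := branch(zero,e,zero); no other remaining equation mentions x. Substituting into the earlier bindings gives u := branch(zero,e,zero), x1 := branch(zero,e,zero).
Delete trivial equation zero ≐ zero.
No equations remain and no clash or occurs-check failure arose, so a unifier exists.

YES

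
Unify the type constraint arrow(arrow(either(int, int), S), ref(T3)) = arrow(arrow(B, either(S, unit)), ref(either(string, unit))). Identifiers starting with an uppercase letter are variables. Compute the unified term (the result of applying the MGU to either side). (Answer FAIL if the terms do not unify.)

Decompose arrow/2: arrow(either(int, int), S) = arrow(B, either(S, unit)),  ref(T3) = ref(either(string, unit)).
Decompose arrow/2: either(int, int) = B,  S = either(S, unit).
Bind B := either(int, int); no other remaining equation mentions B.
Occurs check fails: S occurs in either(S, unit); the equation S = either(S, unit) has no finite solution.

FAIL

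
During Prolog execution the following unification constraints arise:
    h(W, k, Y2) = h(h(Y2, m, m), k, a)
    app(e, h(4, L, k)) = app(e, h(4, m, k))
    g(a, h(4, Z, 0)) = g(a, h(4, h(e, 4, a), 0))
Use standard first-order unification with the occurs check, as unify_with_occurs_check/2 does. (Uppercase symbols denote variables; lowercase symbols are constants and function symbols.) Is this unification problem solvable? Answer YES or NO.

Decompose h/3: W = h(Y2, m, m),  k = k,  Y2 = a.
Bind W := h(Y2, m, m); no other remaining equation mentions W.
Delete trivial equation k = k.
Bind Y2 := a; no other remaining equation mentions Y2. Substituting into the earlier binding gives W := h(a, m, m).
Decompose app/2: e = e,  h(4, L, k) = h(4, m, k).
Delete trivial equation e = e.
Decompose h/3: 4 = 4,  L = m,  k = k.
Delete trivial equation 4 = 4.
Bind L := m; no other remaining equation mentions L.
Delete trivial equation k = k.
Decompose g/2: a = a,  h(4, Z, 0) = h(4, h(e, 4, a), 0).
Delete trivial equation a = a.
Decompose h/3: 4 = 4,  Z = h(e, 4, a),  0 = 0.
Delete trivial equation 4 = 4.
Bind Z := h(e, 4, a); no other remaining equation mentions Z.
Delete trivial equation 0 = 0.
No equations remain and no clash or occurs-check failure arose, so a unifier exists.

YES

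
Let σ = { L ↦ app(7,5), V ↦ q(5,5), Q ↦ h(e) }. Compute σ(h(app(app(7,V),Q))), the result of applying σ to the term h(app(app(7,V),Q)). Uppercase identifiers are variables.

h(app(app(7,q(5,5)),h(e)))

Replace each occurrence of V with q(5,5).
Replace each occurrence of Q with h(e).
Result: h(app(app(7,q(5,5)),h(e))).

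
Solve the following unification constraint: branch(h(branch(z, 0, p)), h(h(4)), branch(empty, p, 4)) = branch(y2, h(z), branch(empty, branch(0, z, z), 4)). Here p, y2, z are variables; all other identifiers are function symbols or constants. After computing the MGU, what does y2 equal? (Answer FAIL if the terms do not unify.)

h(branch(h(4), 0, branch(0, h(4), h(4))))

Decompose branch/3: h(branch(z, 0, p)) = y2,  h(h(4)) = h(z),  branch(empty, p, 4) = branch(empty, branch(0, z, z), 4).
Bind y2 := h(branch(z, 0, p)); no other remaining equation mentions y2.
Decompose h/1: h(4) = z.
Bind z := h(4); substituting into the remaining equation gives: branch(empty, p, 4) = branch(empty, branch(0, h(4), h(4)), 4). Substituting into the earlier binding gives y2 := h(branch(h(4), 0, p)).
Decompose branch/3: empty = empty,  p = branch(0, h(4), h(4)),  4 = 4.
Delete trivial equation empty = empty.
Bind p := branch(0, h(4), h(4)); no other remaining equation mentions p. Substituting into the earlier binding gives y2 := h(branch(h(4), 0, branch(0, h(4), h(4)))).
Delete trivial equation 4 = 4.
MGU = { y2 ↦ h(branch(h(4), 0, branch(0, h(4), h(4)))), z ↦ h(4), p ↦ branch(0, h(4), h(4)) }, so y2 ↦ h(branch(h(4), 0, branch(0, h(4), h(4)))).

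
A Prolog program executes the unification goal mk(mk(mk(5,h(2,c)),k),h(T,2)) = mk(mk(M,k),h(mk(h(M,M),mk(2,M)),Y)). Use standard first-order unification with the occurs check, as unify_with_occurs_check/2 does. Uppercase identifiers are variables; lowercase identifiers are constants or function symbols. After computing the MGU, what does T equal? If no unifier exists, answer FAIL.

mk(h(mk(5,h(2,c)),mk(5,h(2,c))),mk(2,mk(5,h(2,c))))

Decompose mk/2: mk(mk(5,h(2,c)),k) = mk(M,k),  h(T,2) = h(mk(h(M,M),mk(2,M)),Y).
Decompose mk/2: mk(5,h(2,c)) = M,  k = k.
Bind M := mk(5,h(2,c)); substituting into the one remaining equation that mentions M gives: h(T,2) = h(mk(h(mk(5,h(2,c)),mk(5,h(2,c))),mk(2,mk(5,h(2,c)))),Y).
Delete trivial equation k = k.
Decompose h/2: T = mk(h(mk(5,h(2,c)),mk(5,h(2,c))),mk(2,mk(5,h(2,c)))),  2 = Y.
Bind T := mk(h(mk(5,h(2,c)),mk(5,h(2,c))),mk(2,mk(5,h(2,c)))); no other remaining equation mentions T.
Bind Y := 2.
MGU = { M = mk(5,h(2,c)), T = mk(h(mk(5,h(2,c)),mk(5,h(2,c))),mk(2,mk(5,h(2,c)))), Y = 2 }, so T = mk(h(mk(5,h(2,c)),mk(5,h(2,c))),mk(2,mk(5,h(2,c)))).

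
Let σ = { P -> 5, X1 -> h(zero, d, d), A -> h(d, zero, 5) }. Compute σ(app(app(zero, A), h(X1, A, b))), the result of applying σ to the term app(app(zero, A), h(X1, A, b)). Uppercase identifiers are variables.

app(app(zero, h(d, zero, 5)), h(h(zero, d, d), h(d, zero, 5), b))

Replace each occurrence of X1 with h(zero, d, d).
Replace each occurrence of A with h(d, zero, 5).
Result: app(app(zero, h(d, zero, 5)), h(h(zero, d, d), h(d, zero, 5), b)).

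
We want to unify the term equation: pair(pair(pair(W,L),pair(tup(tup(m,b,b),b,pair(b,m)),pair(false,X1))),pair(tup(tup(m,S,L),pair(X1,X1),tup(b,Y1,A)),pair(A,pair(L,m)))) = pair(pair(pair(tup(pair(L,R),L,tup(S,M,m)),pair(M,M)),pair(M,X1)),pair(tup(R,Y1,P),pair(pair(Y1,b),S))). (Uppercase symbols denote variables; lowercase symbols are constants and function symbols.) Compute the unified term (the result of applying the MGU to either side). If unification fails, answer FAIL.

Decompose pair/2: pair(pair(W,L),pair(tup(tup(m,b,b),b,pair(b,m)),pair(false,X1))) = pair(pair(tup(pair(L,R),L,tup(S,M,m)),pair(M,M)),pair(M,X1)),  pair(tup(tup(m,S,L),pair(X1,X1),tup(b,Y1,A)),pair(A,pair(L,m))) = pair(tup(R,Y1,P),pair(pair(Y1,b),S)).
Decompose pair/2: pair(W,L) = pair(tup(pair(L,R),L,tup(S,M,m)),pair(M,M)),  pair(tup(tup(m,b,b),b,pair(b,m)),pair(false,X1)) = pair(M,X1).
Decompose pair/2: W = tup(pair(L,R),L,tup(S,M,m)),  L = pair(M,M).
Bind W := tup(pair(L,R),L,tup(S,M,m)); no other remaining equation mentions W.
Bind L := pair(M,M); substituting into the one remaining equation that mentions L gives: pair(tup(tup(m,S,pair(M,M)),pair(X1,X1),tup(b,Y1,A)),pair(A,pair(pair(M,M),m))) = pair(tup(R,Y1,P),pair(pair(Y1,b),S)). Substituting into the earlier binding gives W := tup(pair(pair(M,M),R),pair(M,M),tup(S,M,m)).
Decompose pair/2: tup(tup(m,b,b),b,pair(b,m)) = M,  pair(false,X1) = X1.
Bind M := tup(tup(m,b,b),b,pair(b,m)); substituting into the one remaining equation that mentions M gives: pair(tup(tup(m,S,pair(tup(tup(m,b,b),b,pair(b,m)),tup(tup(m,b,b),b,pair(b,m)))),pair(X1,X1),tup(b,Y1,A)),pair(A,pair(pair(tup(tup(m,b,b),b,pair(b,m)),tup(tup(m,b,b),b,pair(b,m))),m))) = pair(tup(R,Y1,P),pair(pair(Y1,b),S)). Substituting into the earlier bindings gives W := tup(pair(pair(tup(tup(m,b,b),b,pair(b,m)),tup(tup(m,b,b),b,pair(b,m))),R),pair(tup(tup(m,b,b),b,pair(b,m)),tup(tup(m,b,b),b,pair(b,m))),tup(S,tup(tup(m,b,b),b,pair(b,m)),m)), L := pair(tup(tup(m,b,b),b,pair(b,m)),tup(tup(m,b,b),b,pair(b,m))).
Occurs check fails: X1 occurs in pair(false,X1); the equation X1 = pair(false,X1) has no finite solution.

FAIL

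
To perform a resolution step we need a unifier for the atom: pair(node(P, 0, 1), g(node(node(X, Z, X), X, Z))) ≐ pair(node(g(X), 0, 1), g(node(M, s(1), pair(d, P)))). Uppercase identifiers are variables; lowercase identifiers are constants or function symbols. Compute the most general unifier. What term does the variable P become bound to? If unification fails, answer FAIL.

Decompose pair/2: node(P, 0, 1) ≐ node(g(X), 0, 1),  g(node(node(X, Z, X), X, Z)) ≐ g(node(M, s(1), pair(d, P))).
Decompose node/3: P ≐ g(X),  0 ≐ 0,  1 ≐ 1.
Bind P := g(X); substituting into the one remaining equation that mentions P gives: g(node(node(X, Z, X), X, Z)) ≐ g(node(M, s(1), pair(d, g(X)))).
Delete trivial equation 0 ≐ 0.
Delete trivial equation 1 ≐ 1.
Decompose g/1: node(node(X, Z, X), X, Z) ≐ node(M, s(1), pair(d, g(X))).
Decompose node/3: node(X, Z, X) ≐ M,  X ≐ s(1),  Z ≐ pair(d, g(X)).
Bind M := node(X, Z, X); no other remaining equation mentions M.
Bind X := s(1); substituting into the remaining equation gives: Z ≐ pair(d, g(s(1))). Substituting into the earlier bindings gives P := g(s(1)), M := node(s(1), Z, s(1)).
Bind Z := pair(d, g(s(1))). Substituting into the earlier binding gives M := node(s(1), pair(d, g(s(1))), s(1)).
MGU = { P ↦ g(s(1)), M ↦ node(s(1), pair(d, g(s(1))), s(1)), X ↦ s(1), Z ↦ pair(d, g(s(1))) }, so P ↦ g(s(1)).

g(s(1))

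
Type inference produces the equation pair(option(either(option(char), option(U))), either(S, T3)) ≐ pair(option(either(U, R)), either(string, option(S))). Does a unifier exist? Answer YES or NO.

Decompose pair/2: option(either(option(char), option(U))) ≐ option(either(U, R)),  either(S, T3) ≐ either(string, option(S)).
Decompose option/1: either(option(char), option(U)) ≐ either(U, R).
Decompose either/2: option(char) ≐ U,  option(U) ≐ R.
Bind U := option(char); substituting into the one remaining equation that mentions U gives: option(option(char)) ≐ R.
Bind R := option(option(char)); no other remaining equation mentions R.
Decompose either/2: S ≐ string,  T3 ≐ option(S).
Bind S := string; substituting into the remaining equation gives: T3 ≐ option(string).
Bind T3 := option(string).
No equations remain and no clash or occurs-check failure arose, so a unifier exists.

YES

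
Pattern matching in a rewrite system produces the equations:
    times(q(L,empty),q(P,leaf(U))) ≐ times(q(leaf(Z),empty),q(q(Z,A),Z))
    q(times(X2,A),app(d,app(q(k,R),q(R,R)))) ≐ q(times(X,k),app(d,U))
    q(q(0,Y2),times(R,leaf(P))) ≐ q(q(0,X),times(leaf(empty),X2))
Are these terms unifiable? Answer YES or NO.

Decompose times/2: q(L,empty) ≐ q(leaf(Z),empty),  q(P,leaf(U)) ≐ q(q(Z,A),Z).
Decompose q/2: L ≐ leaf(Z),  empty ≐ empty.
Bind L := leaf(Z); no other remaining equation mentions L.
Delete trivial equation empty ≐ empty.
Decompose q/2: P ≐ q(Z,A),  leaf(U) ≐ Z.
Bind P := q(Z,A); substituting into the one remaining equation that mentions P gives: q(q(0,Y2),times(R,leaf(q(Z,A)))) ≐ q(q(0,X),times(leaf(empty),X2)).
Bind Z := leaf(U); substituting into the one remaining equation that mentions Z gives: q(q(0,Y2),times(R,leaf(q(leaf(U),A)))) ≐ q(q(0,X),times(leaf(empty),X2)). Substituting into the earlier bindings gives L := leaf(leaf(U)), P := q(leaf(U),A).
Decompose q/2: times(X2,A) ≐ times(X,k),  app(d,app(q(k,R),q(R,R))) ≐ app(d,U).
Decompose times/2: X2 ≐ X,  A ≐ k.
Bind X2 := X; substituting into the one remaining equation that mentions X2 gives: q(q(0,Y2),times(R,leaf(q(leaf(U),A)))) ≐ q(q(0,X),times(leaf(empty),X)).
Bind A := k; substituting into the one remaining equation that mentions A gives: q(q(0,Y2),times(R,leaf(q(leaf(U),k)))) ≐ q(q(0,X),times(leaf(empty),X)). Substituting into the earlier binding gives P := q(leaf(U),k).
Decompose app/2: d ≐ d,  app(q(k,R),q(R,R)) ≐ U.
Delete trivial equation d ≐ d.
Bind U := app(q(k,R),q(R,R)); substituting into the remaining equation gives: q(q(0,Y2),times(R,leaf(q(leaf(app(q(k,R),q(R,R))),k)))) ≐ q(q(0,X),times(leaf(empty),X)). Substituting into the earlier bindings gives L := leaf(leaf(app(q(k,R),q(R,R)))), P := q(leaf(app(q(k,R),q(R,R))),k), Z := leaf(app(q(k,R),q(R,R))).
Decompose q/2: q(0,Y2) ≐ q(0,X),  times(R,leaf(q(leaf(app(q(k,R),q(R,R))),k))) ≐ times(leaf(empty),X).
Decompose q/2: 0 ≐ 0,  Y2 ≐ X.
Delete trivial equation 0 ≐ 0.
Bind Y2 := X; no other remaining equation mentions Y2.
Decompose times/2: R ≐ leaf(empty),  leaf(q(leaf(app(q(k,R),q(R,R))),k)) ≐ X.
Bind R := leaf(empty); substituting into the remaining equation gives: leaf(q(leaf(app(q(k,leaf(empty)),q(leaf(empty),leaf(empty)))),k)) ≐ X. Substituting into the earlier bindings gives L := leaf(leaf(app(q(k,leaf(empty)),q(leaf(empty),leaf(empty))))), P := q(leaf(app(q(k,leaf(empty)),q(leaf(empty),leaf(empty)))),k), Z := leaf(app(q(k,leaf(empty)),q(leaf(empty),leaf(empty)))), U := app(q(k,leaf(empty)),q(leaf(empty),leaf(empty))).
Bind X := leaf(q(leaf(app(q(k,leaf(empty)),q(leaf(empty),leaf(empty)))),k)). Substituting into the earlier bindings gives X2 := leaf(q(leaf(app(q(k,leaf(empty)),q(leaf(empty),leaf(empty)))),k)), Y2 := leaf(q(leaf(app(q(k,leaf(empty)),q(leaf(empty),leaf(empty)))),k)).
No equations remain and no clash or occurs-check failure arose, so a unifier exists.

YES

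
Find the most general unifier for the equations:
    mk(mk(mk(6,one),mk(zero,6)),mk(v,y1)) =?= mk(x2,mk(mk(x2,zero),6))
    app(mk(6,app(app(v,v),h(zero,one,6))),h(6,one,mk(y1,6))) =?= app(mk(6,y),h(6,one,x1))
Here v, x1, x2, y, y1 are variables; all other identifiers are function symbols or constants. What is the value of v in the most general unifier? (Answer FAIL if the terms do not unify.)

mk(mk(mk(6,one),mk(zero,6)),zero)

Decompose mk/2: mk(mk(6,one),mk(zero,6)) =?= x2,  mk(v,y1) =?= mk(mk(x2,zero),6).
Bind x2 := mk(mk(6,one),mk(zero,6)); substituting into the one remaining equation that mentions x2 gives: mk(v,y1) =?= mk(mk(mk(mk(6,one),mk(zero,6)),zero),6).
Decompose mk/2: v =?= mk(mk(mk(6,one),mk(zero,6)),zero),  y1 =?= 6.
Bind v := mk(mk(mk(6,one),mk(zero,6)),zero); substituting into the one remaining equation that mentions v gives: app(mk(6,app(app(mk(mk(mk(6,one),mk(zero,6)),zero),mk(mk(mk(6,one),mk(zero,6)),zero)),h(zero,one,6))),h(6,one,mk(y1,6))) =?= app(mk(6,y),h(6,one,x1)).
Bind y1 := 6; substituting into the remaining equation gives: app(mk(6,app(app(mk(mk(mk(6,one),mk(zero,6)),zero),mk(mk(mk(6,one),mk(zero,6)),zero)),h(zero,one,6))),h(6,one,mk(6,6))) =?= app(mk(6,y),h(6,one,x1)).
Decompose app/2: mk(6,app(app(mk(mk(mk(6,one),mk(zero,6)),zero),mk(mk(mk(6,one),mk(zero,6)),zero)),h(zero,one,6))) =?= mk(6,y),  h(6,one,mk(6,6)) =?= h(6,one,x1).
Decompose mk/2: 6 =?= 6,  app(app(mk(mk(mk(6,one),mk(zero,6)),zero),mk(mk(mk(6,one),mk(zero,6)),zero)),h(zero,one,6)) =?= y.
Delete trivial equation 6 =?= 6.
Bind y := app(app(mk(mk(mk(6,one),mk(zero,6)),zero),mk(mk(mk(6,one),mk(zero,6)),zero)),h(zero,one,6)); no other remaining equation mentions y.
Decompose h/3: 6 =?= 6,  one =?= one,  mk(6,6) =?= x1.
Delete trivial equation 6 =?= 6.
Delete trivial equation one =?= one.
Bind x1 := mk(6,6).
MGU = { x2 ↦ mk(mk(6,one),mk(zero,6)), v ↦ mk(mk(mk(6,one),mk(zero,6)),zero), y1 ↦ 6, y ↦ app(app(mk(mk(mk(6,one),mk(zero,6)),zero),mk(mk(mk(6,one),mk(zero,6)),zero)),h(zero,one,6)), x1 ↦ mk(6,6) }, so v ↦ mk(mk(mk(6,one),mk(zero,6)),zero).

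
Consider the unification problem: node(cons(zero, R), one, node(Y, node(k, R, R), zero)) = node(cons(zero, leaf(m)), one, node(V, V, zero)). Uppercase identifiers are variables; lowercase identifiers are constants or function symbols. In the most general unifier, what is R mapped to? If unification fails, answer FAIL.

Decompose node/3: cons(zero, R) = cons(zero, leaf(m)),  one = one,  node(Y, node(k, R, R), zero) = node(V, V, zero).
Decompose cons/2: zero = zero,  R = leaf(m).
Delete trivial equation zero = zero.
Bind R := leaf(m); substituting into the one remaining equation that mentions R gives: node(Y, node(k, leaf(m), leaf(m)), zero) = node(V, V, zero).
Delete trivial equation one = one.
Decompose node/3: Y = V,  node(k, leaf(m), leaf(m)) = V,  zero = zero.
Bind Y := V; no other remaining equation mentions Y.
Bind V := node(k, leaf(m), leaf(m)); no other remaining equation mentions V. Substituting into the earlier binding gives Y := node(k, leaf(m), leaf(m)).
Delete trivial equation zero = zero.
MGU = { R -> leaf(m), Y -> node(k, leaf(m), leaf(m)), V -> node(k, leaf(m), leaf(m)) }, so R -> leaf(m).

leaf(m)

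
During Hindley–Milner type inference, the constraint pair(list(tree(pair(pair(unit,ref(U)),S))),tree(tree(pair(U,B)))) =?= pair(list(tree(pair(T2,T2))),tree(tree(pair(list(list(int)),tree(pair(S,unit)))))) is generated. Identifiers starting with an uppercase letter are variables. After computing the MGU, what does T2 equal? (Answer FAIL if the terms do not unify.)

pair(unit,ref(list(list(int))))

Decompose pair/2: list(tree(pair(pair(unit,ref(U)),S))) =?= list(tree(pair(T2,T2))),  tree(tree(pair(U,B))) =?= tree(tree(pair(list(list(int)),tree(pair(S,unit))))).
Decompose list/1: tree(pair(pair(unit,ref(U)),S)) =?= tree(pair(T2,T2)).
Decompose tree/1: pair(pair(unit,ref(U)),S) =?= pair(T2,T2).
Decompose pair/2: pair(unit,ref(U)) =?= T2,  S =?= T2.
Bind T2 := pair(unit,ref(U)); substituting into the one remaining equation that mentions T2 gives: S =?= pair(unit,ref(U)).
Bind S := pair(unit,ref(U)); substituting into the remaining equation gives: tree(tree(pair(U,B))) =?= tree(tree(pair(list(list(int)),tree(pair(pair(unit,ref(U)),unit))))).
Decompose tree/1: tree(pair(U,B)) =?= tree(pair(list(list(int)),tree(pair(pair(unit,ref(U)),unit)))).
Decompose tree/1: pair(U,B) =?= pair(list(list(int)),tree(pair(pair(unit,ref(U)),unit))).
Decompose pair/2: U =?= list(list(int)),  B =?= tree(pair(pair(unit,ref(U)),unit)).
Bind U := list(list(int)); substituting into the remaining equation gives: B =?= tree(pair(pair(unit,ref(list(list(int)))),unit)). Substituting into the earlier bindings gives T2 := pair(unit,ref(list(list(int)))), S := pair(unit,ref(list(list(int)))).
Bind B := tree(pair(pair(unit,ref(list(list(int)))),unit)).
MGU = { T2 ↦ pair(unit,ref(list(list(int)))), S ↦ pair(unit,ref(list(list(int)))), U ↦ list(list(int)), B ↦ tree(pair(pair(unit,ref(list(list(int)))),unit)) }, so T2 ↦ pair(unit,ref(list(list(int)))).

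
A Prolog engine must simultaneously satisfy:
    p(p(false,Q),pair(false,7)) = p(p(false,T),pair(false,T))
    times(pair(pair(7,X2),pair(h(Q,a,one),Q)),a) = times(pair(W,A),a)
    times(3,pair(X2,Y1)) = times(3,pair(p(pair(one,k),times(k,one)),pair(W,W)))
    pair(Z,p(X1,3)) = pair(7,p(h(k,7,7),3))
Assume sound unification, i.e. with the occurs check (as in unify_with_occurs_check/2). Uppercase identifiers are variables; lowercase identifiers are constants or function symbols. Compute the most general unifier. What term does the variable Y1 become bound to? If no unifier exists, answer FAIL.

Decompose p/2: p(false,Q) = p(false,T),  pair(false,7) = pair(false,T).
Decompose p/2: false = false,  Q = T.
Delete trivial equation false = false.
Bind Q := T; substituting into the one remaining equation that mentions Q gives: times(pair(pair(7,X2),pair(h(T,a,one),T)),a) = times(pair(W,A),a).
Decompose pair/2: false = false,  7 = T.
Delete trivial equation false = false.
Bind T := 7; substituting into the one remaining equation that mentions T gives: times(pair(pair(7,X2),pair(h(7,a,one),7)),a) = times(pair(W,A),a). Substituting into the earlier binding gives Q := 7.
Decompose times/2: pair(pair(7,X2),pair(h(7,a,one),7)) = pair(W,A),  a = a.
Decompose pair/2: pair(7,X2) = W,  pair(h(7,a,one),7) = A.
Bind W := pair(7,X2); substituting into the one remaining equation that mentions W gives: times(3,pair(X2,Y1)) = times(3,pair(p(pair(one,k),times(k,one)),pair(pair(7,X2),pair(7,X2)))).
Bind A := pair(h(7,a,one),7); no other remaining equation mentions A.
Delete trivial equation a = a.
Decompose times/2: 3 = 3,  pair(X2,Y1) = pair(p(pair(one,k),times(k,one)),pair(pair(7,X2),pair(7,X2))).
Delete trivial equation 3 = 3.
Decompose pair/2: X2 = p(pair(one,k),times(k,one)),  Y1 = pair(pair(7,X2),pair(7,X2)).
Bind X2 := p(pair(one,k),times(k,one)); substituting into the one remaining equation that mentions X2 gives: Y1 = pair(pair(7,p(pair(one,k),times(k,one))),pair(7,p(pair(one,k),times(k,one)))). Substituting into the earlier binding gives W := pair(7,p(pair(one,k),times(k,one))).
Bind Y1 := pair(pair(7,p(pair(one,k),times(k,one))),pair(7,p(pair(one,k),times(k,one)))); no other remaining equation mentions Y1.
Decompose pair/2: Z = 7,  p(X1,3) = p(h(k,7,7),3).
Bind Z := 7; no other remaining equation mentions Z.
Decompose p/2: X1 = h(k,7,7),  3 = 3.
Bind X1 := h(k,7,7); no other remaining equation mentions X1.
Delete trivial equation 3 = 3.
MGU = { Q = 7, T = 7, W = pair(7,p(pair(one,k),times(k,one))), A = pair(h(7,a,one),7), X2 = p(pair(one,k),times(k,one)), Y1 = pair(pair(7,p(pair(one,k),times(k,one))),pair(7,p(pair(one,k),times(k,one)))), Z = 7, X1 = h(k,7,7) }, so Y1 = pair(pair(7,p(pair(one,k),times(k,one))),pair(7,p(pair(one,k),times(k,one)))).

pair(pair(7,p(pair(one,k),times(k,one))),pair(7,p(pair(one,k),times(k,one))))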